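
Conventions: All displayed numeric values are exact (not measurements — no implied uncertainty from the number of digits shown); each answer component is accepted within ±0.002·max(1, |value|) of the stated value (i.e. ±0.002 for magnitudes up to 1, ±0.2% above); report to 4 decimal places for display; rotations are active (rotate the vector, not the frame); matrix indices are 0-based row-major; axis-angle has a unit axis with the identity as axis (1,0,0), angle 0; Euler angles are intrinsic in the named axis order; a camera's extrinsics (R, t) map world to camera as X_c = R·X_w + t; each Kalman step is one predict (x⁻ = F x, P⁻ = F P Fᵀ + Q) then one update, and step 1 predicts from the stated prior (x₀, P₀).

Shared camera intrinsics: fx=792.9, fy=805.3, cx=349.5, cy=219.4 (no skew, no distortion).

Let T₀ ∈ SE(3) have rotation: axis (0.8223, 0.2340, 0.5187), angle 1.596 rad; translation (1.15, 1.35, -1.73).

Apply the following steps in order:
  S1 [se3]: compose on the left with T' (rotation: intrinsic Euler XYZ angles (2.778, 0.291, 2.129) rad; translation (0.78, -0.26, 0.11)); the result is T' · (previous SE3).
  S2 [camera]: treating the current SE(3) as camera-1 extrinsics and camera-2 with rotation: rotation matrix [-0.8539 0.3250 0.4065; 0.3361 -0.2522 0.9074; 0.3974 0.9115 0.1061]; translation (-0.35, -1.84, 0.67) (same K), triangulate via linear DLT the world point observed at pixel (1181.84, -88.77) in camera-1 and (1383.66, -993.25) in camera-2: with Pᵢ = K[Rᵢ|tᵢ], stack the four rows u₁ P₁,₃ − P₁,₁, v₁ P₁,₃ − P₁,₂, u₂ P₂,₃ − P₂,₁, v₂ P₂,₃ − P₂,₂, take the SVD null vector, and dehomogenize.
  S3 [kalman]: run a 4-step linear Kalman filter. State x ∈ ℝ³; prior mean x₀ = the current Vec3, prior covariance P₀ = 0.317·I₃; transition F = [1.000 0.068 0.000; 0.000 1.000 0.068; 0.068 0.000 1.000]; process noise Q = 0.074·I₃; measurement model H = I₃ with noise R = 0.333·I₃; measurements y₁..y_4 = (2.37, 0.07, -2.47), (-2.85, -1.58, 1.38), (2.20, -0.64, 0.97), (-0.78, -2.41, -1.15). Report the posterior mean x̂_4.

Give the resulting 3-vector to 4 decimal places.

result = (-0.1755, -1.1915, -0.2519)

after S1 (compose_se3): R=[-0.8622 0.4094 0.2982; -0.3426 -0.0378 -0.9387; -0.3731 -0.9116 0.1728], t=(-1.3968, -0.0930, 1.2811)
after S2 (triangulate): (-1.6191, 1.3855, 0.7420)
after S3 (kf_track): (-0.1755, -1.1915, -0.2519)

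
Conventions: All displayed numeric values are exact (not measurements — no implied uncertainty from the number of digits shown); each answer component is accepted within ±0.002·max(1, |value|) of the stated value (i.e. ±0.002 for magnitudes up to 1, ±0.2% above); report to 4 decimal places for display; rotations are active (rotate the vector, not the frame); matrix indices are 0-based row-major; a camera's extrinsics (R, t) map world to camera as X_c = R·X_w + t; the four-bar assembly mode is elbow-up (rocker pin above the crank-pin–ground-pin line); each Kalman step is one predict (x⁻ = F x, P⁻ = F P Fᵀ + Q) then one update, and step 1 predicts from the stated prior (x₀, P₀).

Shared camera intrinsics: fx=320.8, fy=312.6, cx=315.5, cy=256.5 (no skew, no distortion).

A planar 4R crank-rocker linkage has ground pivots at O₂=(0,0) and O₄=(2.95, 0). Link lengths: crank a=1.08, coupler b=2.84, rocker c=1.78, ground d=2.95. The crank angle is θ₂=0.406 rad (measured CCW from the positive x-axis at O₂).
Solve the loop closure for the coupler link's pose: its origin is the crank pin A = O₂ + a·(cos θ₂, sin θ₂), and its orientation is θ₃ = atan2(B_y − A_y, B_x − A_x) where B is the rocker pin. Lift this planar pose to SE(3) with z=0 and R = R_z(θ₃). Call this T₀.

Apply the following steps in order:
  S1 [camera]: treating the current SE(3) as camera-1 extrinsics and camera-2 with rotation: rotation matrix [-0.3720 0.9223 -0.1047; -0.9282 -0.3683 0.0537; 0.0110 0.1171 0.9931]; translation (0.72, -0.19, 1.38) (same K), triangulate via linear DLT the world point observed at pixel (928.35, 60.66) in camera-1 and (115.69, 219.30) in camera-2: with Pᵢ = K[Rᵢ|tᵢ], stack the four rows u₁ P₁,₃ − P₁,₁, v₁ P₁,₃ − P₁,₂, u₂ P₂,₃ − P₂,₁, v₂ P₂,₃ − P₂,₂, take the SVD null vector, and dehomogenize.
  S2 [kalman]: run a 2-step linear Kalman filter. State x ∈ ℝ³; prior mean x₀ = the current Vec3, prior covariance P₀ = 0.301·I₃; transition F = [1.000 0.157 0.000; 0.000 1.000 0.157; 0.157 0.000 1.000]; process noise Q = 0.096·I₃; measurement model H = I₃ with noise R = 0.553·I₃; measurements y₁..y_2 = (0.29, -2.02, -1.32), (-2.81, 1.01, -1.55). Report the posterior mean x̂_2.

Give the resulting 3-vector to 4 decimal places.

result = (-0.9436, -0.9789, -0.3204)

source (fourbar_fk): coupler pose = R=[0.8975 -0.4410 0.0000; 0.4410 0.8975 0.0000; 0.0000 0.0000 1.0000], t=(0.9922, 0.4265, 0.0000)
after S1 (triangulate): (0.9908, -1.9664, 1.4388)
after S2 (kf_track): (-0.9436, -0.9789, -0.3204)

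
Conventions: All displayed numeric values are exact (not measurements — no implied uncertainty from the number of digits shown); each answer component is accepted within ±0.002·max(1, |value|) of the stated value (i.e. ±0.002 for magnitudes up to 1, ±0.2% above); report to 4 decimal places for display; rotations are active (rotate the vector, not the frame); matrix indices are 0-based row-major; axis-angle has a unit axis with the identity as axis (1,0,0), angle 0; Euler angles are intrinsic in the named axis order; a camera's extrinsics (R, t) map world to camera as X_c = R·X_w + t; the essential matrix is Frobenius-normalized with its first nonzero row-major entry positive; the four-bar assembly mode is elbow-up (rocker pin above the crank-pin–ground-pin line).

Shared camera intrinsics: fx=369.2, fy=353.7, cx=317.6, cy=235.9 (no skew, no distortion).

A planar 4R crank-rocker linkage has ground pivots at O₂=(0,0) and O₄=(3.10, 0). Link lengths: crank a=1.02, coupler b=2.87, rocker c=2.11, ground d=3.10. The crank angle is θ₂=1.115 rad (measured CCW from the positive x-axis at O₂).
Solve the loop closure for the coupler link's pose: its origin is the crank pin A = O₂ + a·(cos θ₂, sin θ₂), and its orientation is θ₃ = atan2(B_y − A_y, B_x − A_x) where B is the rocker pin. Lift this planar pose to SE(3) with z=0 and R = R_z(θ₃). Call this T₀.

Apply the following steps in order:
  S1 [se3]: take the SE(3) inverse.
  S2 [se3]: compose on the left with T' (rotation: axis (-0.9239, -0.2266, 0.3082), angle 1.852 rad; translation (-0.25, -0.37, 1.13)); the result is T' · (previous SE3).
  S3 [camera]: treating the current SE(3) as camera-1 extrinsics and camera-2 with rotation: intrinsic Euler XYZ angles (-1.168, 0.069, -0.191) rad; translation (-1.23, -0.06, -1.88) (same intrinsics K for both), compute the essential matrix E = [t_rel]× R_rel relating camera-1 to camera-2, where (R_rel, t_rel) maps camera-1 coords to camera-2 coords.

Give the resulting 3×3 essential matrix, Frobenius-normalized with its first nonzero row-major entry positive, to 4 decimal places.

matrix = [0.4265 -0.5196 0.2129; 0.5357 0.4249 0.0085; 0.1086 0.1523 -0.0142]

source (fourbar_fk): coupler pose = R=[0.9094 -0.4159 0.0000; 0.4159 0.9094 0.0000; 0.0000 0.0000 1.0000], t=(0.4490, 0.9159, 0.0000)
after S1 (invert_se3): R=[0.9094 0.4159 0.0000; -0.4159 0.9094 0.0000; 0.0000 0.0000 1.0000], t=(-0.7892, -0.6461, 0.0000)
after S2 (compose_se3): R=[0.7513 0.3121 -0.5815; 0.6006 0.0418 0.7984; 0.2735 -0.9491 -0.1561], t=(-0.8732, -0.6779, 1.8765)
after S3 (essential): [0.4265 -0.5196 0.2129; 0.5357 0.4249 0.0085; 0.1086 0.1523 -0.0142]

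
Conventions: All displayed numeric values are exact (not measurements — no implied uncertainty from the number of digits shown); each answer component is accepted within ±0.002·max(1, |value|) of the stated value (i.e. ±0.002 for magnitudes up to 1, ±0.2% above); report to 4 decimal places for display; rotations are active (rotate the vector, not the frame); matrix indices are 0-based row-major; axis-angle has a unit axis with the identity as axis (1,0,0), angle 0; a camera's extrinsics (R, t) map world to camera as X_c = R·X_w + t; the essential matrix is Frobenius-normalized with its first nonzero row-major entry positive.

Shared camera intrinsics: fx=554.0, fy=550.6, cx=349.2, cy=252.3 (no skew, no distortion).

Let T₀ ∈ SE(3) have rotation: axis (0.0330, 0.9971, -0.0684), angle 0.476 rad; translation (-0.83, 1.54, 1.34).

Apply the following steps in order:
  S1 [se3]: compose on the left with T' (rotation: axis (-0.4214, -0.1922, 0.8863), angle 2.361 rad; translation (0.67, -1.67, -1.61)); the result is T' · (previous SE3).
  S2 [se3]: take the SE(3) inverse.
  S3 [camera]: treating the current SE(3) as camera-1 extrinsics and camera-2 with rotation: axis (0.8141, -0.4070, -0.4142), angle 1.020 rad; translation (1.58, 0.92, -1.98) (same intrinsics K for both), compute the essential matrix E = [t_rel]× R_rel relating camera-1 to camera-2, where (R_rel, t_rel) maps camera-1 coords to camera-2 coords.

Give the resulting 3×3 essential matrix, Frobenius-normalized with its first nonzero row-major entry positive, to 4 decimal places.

matrix = [0.5985 0.1641 0.3178; -0.3645 0.2780 0.5382; 0.0947 0.0329 0.0637]

after S1 (compose_se3): R=[0.0057 -0.5049 -0.8632; 0.6931 -0.6202 0.3673; -0.7208 -0.6004 0.3464], t=(-0.7767, -3.2926, -1.2490)
after S2 (invert_se3): R=[0.0057 0.6931 -0.7208; -0.5049 -0.6202 -0.6004; -0.8632 0.3673 0.3464], t=(1.3862, -3.1842, 0.9717)
after S3 (essential): [0.5985 0.1641 0.3178; -0.3645 0.2780 0.5382; 0.0947 0.0329 0.0637]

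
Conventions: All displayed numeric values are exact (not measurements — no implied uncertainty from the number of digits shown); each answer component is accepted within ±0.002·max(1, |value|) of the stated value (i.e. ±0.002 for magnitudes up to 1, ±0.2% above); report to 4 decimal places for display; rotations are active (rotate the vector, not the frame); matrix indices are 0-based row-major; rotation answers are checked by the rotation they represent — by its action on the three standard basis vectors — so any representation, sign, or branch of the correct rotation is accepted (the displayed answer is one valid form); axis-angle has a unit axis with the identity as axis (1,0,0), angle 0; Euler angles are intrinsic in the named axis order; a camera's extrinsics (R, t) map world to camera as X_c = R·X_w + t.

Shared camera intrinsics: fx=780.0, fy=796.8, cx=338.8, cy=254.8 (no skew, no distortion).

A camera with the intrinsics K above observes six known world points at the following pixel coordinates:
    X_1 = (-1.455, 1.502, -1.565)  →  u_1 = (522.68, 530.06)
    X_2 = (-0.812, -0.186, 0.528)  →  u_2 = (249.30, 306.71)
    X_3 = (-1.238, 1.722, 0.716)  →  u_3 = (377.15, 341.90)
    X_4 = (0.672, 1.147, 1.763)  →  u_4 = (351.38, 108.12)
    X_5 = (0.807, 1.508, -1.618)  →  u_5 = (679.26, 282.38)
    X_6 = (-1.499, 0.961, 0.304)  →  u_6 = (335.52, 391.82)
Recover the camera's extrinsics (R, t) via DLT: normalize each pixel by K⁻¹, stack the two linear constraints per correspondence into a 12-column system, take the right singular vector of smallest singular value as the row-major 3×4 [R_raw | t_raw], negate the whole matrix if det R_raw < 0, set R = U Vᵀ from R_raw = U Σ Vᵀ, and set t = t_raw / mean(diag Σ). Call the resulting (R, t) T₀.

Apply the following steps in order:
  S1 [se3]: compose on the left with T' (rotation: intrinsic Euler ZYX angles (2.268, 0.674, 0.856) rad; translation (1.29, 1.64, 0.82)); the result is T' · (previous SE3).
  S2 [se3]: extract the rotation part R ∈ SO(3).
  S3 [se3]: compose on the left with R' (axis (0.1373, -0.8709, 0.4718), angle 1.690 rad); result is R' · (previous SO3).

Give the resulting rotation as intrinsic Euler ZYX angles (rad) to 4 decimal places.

rotation (euler_zyx) = (0.8316, -0.2491, -0.5638)

source (pnp_recover): camera pose = R=[0.3949 0.7157 -0.5761; -0.8688 0.0870 -0.4874; -0.2987 0.6930 0.6561], t=(0.0500, -0.0299, 5.7118)
after S1 (compose_se3): R=[0.4069 -0.2099 0.8890; 0.0497 0.9769 0.2078; -0.9121 -0.0404 0.4080], t=(3.0958, 6.2328, 3.6963)
after S2 (rot_of_se3): [0.4069 -0.2099 0.8890; 0.0497 0.9769 0.2078; -0.9121 -0.0404 0.4080]
after S3 (compose_so3): [0.6529 -0.5358 -0.5353; 0.7162 0.6668 0.2060; 0.2465 -0.5179 0.8191]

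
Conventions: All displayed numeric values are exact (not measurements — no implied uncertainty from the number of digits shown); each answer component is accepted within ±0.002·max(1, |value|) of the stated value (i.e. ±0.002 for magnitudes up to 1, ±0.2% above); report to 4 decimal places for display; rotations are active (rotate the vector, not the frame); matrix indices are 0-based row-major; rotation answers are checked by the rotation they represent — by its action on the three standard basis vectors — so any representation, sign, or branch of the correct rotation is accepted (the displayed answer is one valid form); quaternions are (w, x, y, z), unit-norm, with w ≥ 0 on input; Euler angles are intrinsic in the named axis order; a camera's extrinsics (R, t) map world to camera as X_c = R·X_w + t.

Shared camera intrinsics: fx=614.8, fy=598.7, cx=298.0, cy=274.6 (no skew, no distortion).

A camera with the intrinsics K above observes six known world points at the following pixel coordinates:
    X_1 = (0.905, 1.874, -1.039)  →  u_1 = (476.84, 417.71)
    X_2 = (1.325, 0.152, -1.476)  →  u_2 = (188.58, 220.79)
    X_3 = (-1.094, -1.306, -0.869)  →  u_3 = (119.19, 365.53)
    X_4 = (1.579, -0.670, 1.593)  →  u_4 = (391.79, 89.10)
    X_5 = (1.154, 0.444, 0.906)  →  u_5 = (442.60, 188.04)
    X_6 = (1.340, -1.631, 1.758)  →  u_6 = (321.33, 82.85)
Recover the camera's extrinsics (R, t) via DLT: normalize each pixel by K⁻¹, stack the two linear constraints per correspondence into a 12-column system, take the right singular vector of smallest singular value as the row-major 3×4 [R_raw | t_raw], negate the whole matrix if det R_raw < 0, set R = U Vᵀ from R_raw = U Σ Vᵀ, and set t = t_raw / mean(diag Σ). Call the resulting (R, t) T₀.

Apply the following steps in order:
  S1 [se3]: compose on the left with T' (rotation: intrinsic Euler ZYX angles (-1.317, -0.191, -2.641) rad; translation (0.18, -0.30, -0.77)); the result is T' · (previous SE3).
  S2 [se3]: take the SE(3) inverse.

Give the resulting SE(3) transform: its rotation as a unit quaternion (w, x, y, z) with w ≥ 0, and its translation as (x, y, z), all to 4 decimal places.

source (pnp_recover): camera pose = R=[0.1728 0.7293 0.6621; -0.8379 0.4621 -0.2903; -0.5177 -0.5046 0.6909], t=(0.0399, 0.3100, 5.1399)
after S1 (compose_se3): R=[0.4729 -0.4576 0.7530; 0.1153 -0.8151 -0.5678; 0.8736 0.3553 -0.3326], t=(2.5365, -0.6428, -5.3357)
after S2 (invert_se3): R=[0.4729 0.1153 0.8736; -0.4576 -0.8151 0.3553; 0.7530 -0.5678 -0.3326], t=(3.5358, 2.5327, -4.0497)

rotation (quat) = (0.2851, -0.8094, 0.1057, -0.5024), translation = (3.5358, 2.5327, -4.0497)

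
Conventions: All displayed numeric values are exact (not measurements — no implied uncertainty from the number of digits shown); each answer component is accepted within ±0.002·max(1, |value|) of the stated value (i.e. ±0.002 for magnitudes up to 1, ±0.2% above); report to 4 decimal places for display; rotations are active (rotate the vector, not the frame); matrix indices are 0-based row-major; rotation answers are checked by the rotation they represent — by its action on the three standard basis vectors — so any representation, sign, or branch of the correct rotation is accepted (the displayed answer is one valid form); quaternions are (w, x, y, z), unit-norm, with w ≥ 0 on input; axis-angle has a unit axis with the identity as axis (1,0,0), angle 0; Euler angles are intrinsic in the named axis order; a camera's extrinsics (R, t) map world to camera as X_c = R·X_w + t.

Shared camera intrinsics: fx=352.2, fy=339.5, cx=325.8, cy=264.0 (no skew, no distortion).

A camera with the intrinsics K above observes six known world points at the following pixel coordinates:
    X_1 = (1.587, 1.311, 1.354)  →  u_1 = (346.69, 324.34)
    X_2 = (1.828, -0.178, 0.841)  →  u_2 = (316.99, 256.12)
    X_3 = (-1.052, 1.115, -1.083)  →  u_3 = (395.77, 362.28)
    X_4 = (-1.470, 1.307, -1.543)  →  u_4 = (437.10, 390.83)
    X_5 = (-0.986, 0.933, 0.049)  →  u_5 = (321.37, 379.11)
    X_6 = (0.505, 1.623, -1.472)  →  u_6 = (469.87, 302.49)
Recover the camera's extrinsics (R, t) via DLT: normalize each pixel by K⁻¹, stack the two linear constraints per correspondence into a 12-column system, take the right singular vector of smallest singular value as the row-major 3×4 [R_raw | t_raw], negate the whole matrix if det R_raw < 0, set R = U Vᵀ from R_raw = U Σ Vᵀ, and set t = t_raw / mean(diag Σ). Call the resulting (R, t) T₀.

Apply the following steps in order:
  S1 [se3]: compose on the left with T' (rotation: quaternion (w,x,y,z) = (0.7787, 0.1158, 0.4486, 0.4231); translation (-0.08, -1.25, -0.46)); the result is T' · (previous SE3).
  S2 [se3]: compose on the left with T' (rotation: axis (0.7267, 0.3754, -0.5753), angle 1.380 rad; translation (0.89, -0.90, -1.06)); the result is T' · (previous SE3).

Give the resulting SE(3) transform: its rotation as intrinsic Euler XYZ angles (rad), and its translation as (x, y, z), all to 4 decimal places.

source (pnp_recover): camera pose = R=[0.3987 0.6835 -0.6114; -0.4496 0.7268 0.5193; 0.7993 0.0678 0.5971], t=(-0.2700, 0.3500, 5.1091)
after S1 (compose_se3): R=[0.9818 -0.1856 0.0410; 0.1868 0.9820 -0.0279; -0.0350 0.0351 0.9988], t=(3.7310, -0.2227, 2.8140)
after S2 (compose_se3): R=[0.7521 0.6582 0.0331; -0.2496 0.3310 -0.9100; -0.6099 0.6762 0.4133], t=(3.1031, -4.7507, -2.5308)

rotation (euler_xyz) = (1.1445, 0.0331, -0.7189), translation = (3.1031, -4.7507, -2.5308)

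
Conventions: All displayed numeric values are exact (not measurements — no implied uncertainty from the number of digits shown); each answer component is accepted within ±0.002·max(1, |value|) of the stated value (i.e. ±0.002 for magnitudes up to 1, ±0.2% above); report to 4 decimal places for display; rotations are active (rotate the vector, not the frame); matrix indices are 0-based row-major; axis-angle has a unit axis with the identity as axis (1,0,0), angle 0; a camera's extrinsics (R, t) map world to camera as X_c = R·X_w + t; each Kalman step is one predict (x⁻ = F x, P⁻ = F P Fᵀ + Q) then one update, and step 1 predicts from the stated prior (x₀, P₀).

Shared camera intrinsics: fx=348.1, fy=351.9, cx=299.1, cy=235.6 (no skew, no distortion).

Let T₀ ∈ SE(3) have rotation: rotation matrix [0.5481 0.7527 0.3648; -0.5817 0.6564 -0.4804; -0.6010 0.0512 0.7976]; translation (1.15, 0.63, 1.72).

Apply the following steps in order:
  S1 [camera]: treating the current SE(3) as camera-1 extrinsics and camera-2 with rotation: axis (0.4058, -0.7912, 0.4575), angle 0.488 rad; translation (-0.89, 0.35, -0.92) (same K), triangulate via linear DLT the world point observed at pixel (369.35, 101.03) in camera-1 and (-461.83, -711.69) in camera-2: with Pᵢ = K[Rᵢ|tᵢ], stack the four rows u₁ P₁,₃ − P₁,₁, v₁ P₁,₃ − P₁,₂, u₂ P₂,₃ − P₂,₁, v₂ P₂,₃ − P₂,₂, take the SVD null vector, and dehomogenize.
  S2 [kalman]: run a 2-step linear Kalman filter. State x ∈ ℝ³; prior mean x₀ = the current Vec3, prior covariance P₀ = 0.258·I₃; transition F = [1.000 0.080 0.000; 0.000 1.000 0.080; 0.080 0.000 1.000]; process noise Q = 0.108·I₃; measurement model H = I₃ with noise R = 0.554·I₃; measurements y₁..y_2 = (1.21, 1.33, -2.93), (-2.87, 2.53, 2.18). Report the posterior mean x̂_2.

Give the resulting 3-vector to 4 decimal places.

after S1 (triangulate): (-0.1046, -1.5236, 1.9538)
after S2 (kf_track): (-0.8019, 0.7163, 0.8605)

result = (-0.8019, 0.7163, 0.8605)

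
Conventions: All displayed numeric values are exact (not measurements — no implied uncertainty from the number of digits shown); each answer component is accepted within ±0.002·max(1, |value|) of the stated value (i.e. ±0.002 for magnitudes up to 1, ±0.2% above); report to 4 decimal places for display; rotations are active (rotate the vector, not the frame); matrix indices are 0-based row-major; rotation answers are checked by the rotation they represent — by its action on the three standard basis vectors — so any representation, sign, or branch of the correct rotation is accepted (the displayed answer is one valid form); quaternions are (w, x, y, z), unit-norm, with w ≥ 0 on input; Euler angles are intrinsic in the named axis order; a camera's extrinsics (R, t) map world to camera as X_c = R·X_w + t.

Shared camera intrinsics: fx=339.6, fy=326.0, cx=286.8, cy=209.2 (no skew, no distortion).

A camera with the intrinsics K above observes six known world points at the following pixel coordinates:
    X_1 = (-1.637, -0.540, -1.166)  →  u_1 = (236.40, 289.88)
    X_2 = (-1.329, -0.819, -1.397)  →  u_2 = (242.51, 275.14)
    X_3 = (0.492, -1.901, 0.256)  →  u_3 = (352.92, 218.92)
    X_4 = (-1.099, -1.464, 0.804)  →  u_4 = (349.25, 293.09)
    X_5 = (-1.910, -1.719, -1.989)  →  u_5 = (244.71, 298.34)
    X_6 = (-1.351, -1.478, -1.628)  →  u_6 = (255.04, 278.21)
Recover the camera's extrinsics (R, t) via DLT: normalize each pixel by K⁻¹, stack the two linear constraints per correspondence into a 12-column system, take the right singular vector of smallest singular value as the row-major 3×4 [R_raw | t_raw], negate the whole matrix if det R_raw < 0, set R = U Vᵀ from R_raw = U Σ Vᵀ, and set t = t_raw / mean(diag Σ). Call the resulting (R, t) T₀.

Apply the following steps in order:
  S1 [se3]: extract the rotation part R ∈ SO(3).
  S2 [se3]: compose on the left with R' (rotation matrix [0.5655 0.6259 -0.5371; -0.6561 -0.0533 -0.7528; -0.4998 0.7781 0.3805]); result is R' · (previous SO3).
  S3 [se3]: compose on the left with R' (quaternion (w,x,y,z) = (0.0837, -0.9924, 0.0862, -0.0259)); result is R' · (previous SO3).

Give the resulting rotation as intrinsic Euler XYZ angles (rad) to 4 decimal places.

rotation (euler_xyz) = (0.3524, 0.9004, 2.6374)

source (pnp_recover): camera pose = R=[0.2614 -0.5921 0.7623; -0.9479 -0.3063 0.0871; 0.1819 -0.7453 -0.6414], t=(-0.0204, 0.0804, 6.0037)
after S1 (rot_of_se3): [0.2614 -0.5921 0.7623; -0.9479 -0.3063 0.0871; 0.1819 -0.7453 -0.6414]
after S2 (compose_so3): [-0.5432 -0.1262 0.8300; -0.2580 0.9659 -0.0219; -0.7990 -0.2260 -0.5573]
after S3 (compose_so3): [-0.5440 -0.3002 0.7836; 0.2166 -0.9524 -0.2144; 0.8106 0.0531 0.5831]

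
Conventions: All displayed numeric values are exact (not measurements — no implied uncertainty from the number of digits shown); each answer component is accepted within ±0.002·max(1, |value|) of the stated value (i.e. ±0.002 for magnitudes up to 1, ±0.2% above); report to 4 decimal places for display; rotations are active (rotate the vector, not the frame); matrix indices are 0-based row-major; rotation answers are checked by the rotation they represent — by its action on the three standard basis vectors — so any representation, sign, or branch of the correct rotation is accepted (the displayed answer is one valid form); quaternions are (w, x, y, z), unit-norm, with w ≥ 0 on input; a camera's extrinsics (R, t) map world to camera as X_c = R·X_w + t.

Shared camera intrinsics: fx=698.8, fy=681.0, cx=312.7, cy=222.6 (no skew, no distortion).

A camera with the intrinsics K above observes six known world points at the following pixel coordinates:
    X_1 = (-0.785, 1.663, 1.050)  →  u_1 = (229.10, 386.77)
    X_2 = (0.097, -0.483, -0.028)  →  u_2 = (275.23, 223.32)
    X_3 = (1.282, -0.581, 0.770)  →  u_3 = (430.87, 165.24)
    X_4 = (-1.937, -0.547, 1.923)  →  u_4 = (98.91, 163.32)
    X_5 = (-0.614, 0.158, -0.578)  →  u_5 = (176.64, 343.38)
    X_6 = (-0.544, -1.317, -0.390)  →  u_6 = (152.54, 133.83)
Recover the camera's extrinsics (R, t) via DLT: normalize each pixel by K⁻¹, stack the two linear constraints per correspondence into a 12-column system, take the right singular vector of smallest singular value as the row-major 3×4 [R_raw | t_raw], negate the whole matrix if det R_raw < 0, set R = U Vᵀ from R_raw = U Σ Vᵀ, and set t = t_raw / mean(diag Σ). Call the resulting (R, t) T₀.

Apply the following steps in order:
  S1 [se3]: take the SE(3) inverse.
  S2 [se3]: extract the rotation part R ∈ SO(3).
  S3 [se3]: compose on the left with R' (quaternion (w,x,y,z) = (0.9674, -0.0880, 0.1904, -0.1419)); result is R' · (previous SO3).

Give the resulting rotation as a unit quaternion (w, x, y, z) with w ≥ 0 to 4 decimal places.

rotation (quat) = (0.9476, -0.2632, 0.1733, -0.0525)

source (pnp_recover): camera pose = R=[0.9911 0.1126 0.0710; -0.0788 0.9262 -0.3687; -0.1073 0.3599 0.9268], t=(-0.3100, 0.4500, 5.2498)
after S1 (invert_se3): R=[0.9911 -0.0788 -0.1073; 0.1126 0.9262 0.3599; 0.0710 -0.3687 0.9268], t=(0.9059, -2.2710, -4.6777)
after S2 (rot_of_se3): [0.9911 -0.0788 -0.1073; 0.1126 0.9262 0.3599; 0.0710 -0.3687 0.9268]
after S3 (compose_so3): [0.9344 0.0083 0.3561; -0.1907 0.8560 0.4806; -0.3009 -0.5170 0.8014]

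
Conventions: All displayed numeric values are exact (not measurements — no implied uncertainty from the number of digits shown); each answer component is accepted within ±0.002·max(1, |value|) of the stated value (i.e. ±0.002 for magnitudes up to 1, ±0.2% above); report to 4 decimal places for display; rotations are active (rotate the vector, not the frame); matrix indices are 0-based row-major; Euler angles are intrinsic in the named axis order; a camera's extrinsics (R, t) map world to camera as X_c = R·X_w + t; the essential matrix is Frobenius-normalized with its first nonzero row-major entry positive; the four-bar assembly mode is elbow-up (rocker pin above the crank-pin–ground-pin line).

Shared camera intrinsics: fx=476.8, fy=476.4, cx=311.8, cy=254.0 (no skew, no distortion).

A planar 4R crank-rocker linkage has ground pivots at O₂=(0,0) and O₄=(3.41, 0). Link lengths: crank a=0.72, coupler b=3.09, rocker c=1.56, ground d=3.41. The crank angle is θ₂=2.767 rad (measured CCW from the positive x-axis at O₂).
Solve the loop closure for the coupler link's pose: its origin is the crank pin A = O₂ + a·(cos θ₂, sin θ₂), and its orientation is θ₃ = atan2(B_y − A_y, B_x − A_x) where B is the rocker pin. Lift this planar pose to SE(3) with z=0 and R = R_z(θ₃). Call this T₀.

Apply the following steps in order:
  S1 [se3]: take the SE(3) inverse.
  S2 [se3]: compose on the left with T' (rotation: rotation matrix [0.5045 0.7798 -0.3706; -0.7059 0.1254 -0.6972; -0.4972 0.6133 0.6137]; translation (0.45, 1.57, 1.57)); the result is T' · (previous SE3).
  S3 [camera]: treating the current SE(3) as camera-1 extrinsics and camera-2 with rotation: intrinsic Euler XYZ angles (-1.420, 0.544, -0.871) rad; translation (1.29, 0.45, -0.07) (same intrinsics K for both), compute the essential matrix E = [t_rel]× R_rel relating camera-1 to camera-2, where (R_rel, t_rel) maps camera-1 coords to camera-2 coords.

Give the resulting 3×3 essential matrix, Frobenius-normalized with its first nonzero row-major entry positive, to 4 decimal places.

matrix = [0.2658 0.0577 -0.3737; 0.4959 -0.0693 0.4887; -0.4283 -0.0528 0.3326]

source (fourbar_fk): coupler pose = R=[0.9626 -0.2709 0.0000; 0.2709 0.9626 0.0000; 0.0000 0.0000 1.0000], t=(-0.6701, 0.2634, 0.0000)
after S1 (invert_se3): R=[0.9626 0.2709 0.0000; -0.2709 0.9626 0.0000; 0.0000 0.0000 1.0000], t=(0.5736, -0.4351, 0.0000)
after S2 (compose_se3): R=[0.2744 0.8873 -0.3706; -0.7134 -0.0705 -0.6972; -0.6448 0.4557 0.6137], t=(0.4001, 1.1105, 1.0179)
after S3 (essential): [0.2658 0.0577 -0.3737; 0.4959 -0.0693 0.4887; -0.4283 -0.0528 0.3326]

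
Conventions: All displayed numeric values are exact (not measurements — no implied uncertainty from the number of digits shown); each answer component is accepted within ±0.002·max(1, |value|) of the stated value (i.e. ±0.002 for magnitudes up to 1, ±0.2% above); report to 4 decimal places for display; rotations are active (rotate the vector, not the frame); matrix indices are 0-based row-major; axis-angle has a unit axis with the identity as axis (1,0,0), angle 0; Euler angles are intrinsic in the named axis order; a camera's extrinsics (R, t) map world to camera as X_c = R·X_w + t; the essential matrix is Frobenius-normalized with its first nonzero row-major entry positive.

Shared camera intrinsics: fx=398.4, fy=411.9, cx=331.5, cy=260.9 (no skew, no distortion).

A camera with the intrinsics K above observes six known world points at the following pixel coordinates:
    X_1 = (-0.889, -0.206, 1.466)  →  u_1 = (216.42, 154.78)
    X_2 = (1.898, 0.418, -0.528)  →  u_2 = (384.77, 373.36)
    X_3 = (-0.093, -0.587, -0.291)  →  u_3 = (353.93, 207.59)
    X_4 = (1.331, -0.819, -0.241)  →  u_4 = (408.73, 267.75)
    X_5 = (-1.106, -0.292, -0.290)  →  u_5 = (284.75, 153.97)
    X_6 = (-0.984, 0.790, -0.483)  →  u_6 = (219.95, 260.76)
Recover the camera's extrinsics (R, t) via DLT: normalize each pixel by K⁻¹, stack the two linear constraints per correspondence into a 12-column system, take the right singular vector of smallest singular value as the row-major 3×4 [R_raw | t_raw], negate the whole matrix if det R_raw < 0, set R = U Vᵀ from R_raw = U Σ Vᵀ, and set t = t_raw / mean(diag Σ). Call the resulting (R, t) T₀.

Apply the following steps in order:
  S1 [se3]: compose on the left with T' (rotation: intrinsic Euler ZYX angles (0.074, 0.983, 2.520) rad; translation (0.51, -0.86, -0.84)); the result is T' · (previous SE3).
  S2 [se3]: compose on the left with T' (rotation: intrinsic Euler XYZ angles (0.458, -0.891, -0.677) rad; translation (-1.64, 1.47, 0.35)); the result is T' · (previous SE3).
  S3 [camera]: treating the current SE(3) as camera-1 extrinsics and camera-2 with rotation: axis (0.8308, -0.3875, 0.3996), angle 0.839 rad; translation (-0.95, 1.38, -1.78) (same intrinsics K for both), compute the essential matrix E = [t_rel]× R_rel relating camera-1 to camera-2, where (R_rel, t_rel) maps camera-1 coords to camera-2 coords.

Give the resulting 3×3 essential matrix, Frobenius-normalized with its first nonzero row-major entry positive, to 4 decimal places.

matrix = [0.3896 0.5244 0.1094; 0.4909 -0.1136 -0.2841; 0.1975 -0.3365 -0.2727]

source (pnp_recover): camera pose = R=[0.4759 -0.6315 -0.6122; 0.5896 0.7456 -0.3107; 0.6526 -0.2131 0.7271], t=(-0.2600, -0.1599, 4.4921)
after S1 (compose_se3): R=[0.1714 0.1905 -0.9666; -0.8490 -0.4692 -0.2430; -0.4998 0.8623 0.0813], t=(-2.5579, -3.5801, -2.7003)
after S2 (compose_se3): R=[0.1384 -0.7620 -0.6326; -0.4140 -0.6247 0.6621; -0.8997 0.1703 -0.4019], t=(-2.2032, 2.6117, -4.6531)
after S3 (essential): [0.3896 0.5244 0.1094; 0.4909 -0.1136 -0.2841; 0.1975 -0.3365 -0.2727]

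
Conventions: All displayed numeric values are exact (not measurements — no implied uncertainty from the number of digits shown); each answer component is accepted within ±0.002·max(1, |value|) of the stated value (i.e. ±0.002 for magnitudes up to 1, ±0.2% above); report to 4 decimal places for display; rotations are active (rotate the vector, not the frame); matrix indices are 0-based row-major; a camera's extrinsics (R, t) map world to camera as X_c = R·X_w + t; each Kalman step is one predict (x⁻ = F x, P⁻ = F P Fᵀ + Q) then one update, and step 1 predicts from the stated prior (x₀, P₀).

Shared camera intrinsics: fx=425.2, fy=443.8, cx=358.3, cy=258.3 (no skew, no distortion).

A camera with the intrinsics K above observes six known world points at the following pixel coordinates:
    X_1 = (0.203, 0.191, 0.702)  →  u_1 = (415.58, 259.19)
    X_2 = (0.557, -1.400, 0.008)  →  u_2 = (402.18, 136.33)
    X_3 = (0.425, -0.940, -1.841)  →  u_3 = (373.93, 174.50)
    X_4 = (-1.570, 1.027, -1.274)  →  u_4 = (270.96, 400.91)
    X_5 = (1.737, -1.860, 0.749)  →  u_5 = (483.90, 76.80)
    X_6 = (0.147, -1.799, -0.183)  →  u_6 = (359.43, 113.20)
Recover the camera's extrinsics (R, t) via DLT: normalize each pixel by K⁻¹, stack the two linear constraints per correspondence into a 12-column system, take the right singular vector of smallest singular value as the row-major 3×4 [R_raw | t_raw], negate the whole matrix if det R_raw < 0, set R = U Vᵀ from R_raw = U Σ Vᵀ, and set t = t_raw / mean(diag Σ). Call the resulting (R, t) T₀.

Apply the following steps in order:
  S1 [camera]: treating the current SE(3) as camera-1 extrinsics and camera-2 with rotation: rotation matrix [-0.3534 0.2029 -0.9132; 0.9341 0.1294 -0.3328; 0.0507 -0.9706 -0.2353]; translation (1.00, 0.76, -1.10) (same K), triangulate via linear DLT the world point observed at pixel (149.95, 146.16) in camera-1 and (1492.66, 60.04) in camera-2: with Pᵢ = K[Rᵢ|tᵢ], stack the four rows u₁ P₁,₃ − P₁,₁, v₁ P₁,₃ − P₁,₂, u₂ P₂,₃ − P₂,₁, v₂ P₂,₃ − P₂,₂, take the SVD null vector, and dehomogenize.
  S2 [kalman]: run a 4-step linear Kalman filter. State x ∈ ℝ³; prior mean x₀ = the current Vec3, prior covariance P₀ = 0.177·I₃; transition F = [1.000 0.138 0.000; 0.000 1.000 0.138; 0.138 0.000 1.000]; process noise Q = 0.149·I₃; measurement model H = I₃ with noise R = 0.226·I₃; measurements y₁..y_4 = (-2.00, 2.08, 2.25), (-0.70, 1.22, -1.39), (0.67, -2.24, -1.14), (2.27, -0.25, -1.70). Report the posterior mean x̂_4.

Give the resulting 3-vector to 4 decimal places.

source (pnp_recover): camera pose = R=[0.9287 0.2890 0.2325; -0.2545 0.9525 -0.1675; -0.2699 0.0964 0.9581], t=(0.4399, 0.0000, 5.6488)
after S1 (triangulate): (-1.6838, -1.8834, -1.7573)
after S2 (kf_track): (1.1143, -0.5425, -1.3293)

result = (1.1143, -0.5425, -1.3293)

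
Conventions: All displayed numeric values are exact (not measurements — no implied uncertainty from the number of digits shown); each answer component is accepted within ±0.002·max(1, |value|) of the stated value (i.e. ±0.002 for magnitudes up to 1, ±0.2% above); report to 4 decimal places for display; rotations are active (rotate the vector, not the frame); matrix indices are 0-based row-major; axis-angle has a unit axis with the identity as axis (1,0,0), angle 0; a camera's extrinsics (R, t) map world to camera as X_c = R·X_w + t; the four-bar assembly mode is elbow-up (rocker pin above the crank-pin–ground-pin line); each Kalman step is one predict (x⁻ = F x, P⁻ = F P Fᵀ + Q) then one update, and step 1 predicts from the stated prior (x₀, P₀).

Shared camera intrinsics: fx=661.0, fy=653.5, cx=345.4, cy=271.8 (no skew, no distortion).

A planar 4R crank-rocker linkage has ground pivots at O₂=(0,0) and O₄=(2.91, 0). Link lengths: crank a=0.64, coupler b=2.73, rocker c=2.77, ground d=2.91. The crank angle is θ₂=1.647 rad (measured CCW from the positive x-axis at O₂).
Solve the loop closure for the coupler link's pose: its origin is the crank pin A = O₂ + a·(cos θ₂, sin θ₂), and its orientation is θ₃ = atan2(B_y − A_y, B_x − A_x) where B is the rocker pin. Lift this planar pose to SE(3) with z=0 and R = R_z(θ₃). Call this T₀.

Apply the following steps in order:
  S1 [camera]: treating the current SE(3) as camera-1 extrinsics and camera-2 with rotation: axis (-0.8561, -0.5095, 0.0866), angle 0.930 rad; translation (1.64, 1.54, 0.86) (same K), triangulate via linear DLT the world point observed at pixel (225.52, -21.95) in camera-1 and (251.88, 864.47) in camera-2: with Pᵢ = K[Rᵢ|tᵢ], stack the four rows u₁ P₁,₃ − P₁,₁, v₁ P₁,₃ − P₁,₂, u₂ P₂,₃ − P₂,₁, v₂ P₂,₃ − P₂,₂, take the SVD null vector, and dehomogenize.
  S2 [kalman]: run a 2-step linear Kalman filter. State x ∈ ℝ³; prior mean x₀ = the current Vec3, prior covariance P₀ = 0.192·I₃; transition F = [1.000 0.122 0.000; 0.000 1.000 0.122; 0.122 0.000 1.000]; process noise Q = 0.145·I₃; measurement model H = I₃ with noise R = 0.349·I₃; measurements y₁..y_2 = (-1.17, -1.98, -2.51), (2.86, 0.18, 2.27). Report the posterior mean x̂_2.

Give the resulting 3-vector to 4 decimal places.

source (fourbar_fk): coupler pose = R=[0.7062 -0.7080 0.0000; 0.7080 0.7062 0.0000; 0.0000 0.0000 1.0000], t=(-0.0487, 0.6381, 0.0000)
after S1 (triangulate): (-1.2010, -0.8170, 1.7556)
after S2 (kf_track): (0.6767, -0.4971, 0.8916)

result = (0.6767, -0.4971, 0.8916)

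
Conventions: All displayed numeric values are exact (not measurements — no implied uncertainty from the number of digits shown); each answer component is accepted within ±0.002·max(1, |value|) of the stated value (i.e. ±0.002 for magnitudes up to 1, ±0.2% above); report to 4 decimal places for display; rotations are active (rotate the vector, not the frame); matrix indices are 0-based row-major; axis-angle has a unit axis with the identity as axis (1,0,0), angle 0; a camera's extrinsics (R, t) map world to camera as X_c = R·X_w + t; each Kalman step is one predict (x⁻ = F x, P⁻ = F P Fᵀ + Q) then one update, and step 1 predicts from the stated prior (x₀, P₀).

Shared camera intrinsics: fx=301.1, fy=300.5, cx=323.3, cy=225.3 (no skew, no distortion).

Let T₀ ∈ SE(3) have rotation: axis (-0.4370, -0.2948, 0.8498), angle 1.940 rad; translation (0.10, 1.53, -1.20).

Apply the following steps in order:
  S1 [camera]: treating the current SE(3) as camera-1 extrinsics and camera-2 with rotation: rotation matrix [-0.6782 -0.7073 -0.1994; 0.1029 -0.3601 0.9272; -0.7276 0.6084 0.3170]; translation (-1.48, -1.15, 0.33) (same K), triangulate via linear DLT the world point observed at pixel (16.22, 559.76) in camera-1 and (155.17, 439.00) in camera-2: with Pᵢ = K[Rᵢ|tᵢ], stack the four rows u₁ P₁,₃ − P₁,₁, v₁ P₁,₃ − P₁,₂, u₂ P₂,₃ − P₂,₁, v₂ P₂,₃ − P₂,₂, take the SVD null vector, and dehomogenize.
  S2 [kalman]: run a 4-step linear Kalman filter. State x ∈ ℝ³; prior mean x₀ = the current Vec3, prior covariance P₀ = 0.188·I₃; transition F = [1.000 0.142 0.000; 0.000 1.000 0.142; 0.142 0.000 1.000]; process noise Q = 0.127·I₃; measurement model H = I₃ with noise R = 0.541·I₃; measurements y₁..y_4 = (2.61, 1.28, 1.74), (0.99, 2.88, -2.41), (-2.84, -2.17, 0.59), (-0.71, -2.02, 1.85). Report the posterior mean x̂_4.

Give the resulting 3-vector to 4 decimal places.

after S1 (triangulate): (-0.9692, -0.7839, 1.9443)
after S2 (kf_track): (-0.7506, -0.7614, 0.7585)

result = (-0.7506, -0.7614, 0.7585)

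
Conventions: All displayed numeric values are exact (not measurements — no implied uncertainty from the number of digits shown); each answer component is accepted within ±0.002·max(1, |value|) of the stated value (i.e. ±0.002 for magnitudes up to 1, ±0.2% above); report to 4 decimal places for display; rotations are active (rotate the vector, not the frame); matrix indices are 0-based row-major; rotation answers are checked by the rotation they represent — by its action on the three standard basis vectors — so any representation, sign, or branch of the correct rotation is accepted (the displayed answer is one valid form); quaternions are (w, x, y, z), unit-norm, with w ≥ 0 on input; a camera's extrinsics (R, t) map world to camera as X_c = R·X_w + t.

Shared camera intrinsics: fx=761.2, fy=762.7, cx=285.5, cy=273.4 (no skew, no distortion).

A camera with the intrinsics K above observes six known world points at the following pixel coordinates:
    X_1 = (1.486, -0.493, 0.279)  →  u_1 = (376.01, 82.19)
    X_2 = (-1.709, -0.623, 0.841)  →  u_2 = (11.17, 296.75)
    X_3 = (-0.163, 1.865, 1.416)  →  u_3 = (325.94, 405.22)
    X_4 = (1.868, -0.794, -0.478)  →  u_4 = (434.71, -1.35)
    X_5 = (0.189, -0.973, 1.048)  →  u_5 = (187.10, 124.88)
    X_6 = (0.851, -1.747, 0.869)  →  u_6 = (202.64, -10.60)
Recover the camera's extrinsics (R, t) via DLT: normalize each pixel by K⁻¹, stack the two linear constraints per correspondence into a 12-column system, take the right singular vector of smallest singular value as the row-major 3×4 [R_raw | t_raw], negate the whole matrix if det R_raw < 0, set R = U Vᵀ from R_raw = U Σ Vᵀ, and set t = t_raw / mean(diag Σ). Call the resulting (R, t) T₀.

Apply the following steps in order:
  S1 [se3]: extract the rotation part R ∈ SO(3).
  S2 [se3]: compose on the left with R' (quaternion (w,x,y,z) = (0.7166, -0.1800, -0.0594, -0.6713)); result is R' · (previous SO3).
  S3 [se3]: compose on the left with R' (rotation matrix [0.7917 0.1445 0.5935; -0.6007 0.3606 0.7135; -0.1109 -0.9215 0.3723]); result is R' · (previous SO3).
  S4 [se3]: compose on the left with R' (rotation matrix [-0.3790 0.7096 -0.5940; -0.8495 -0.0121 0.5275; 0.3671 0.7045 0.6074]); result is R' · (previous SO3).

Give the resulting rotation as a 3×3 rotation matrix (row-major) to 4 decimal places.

rotation (matrix) = ((-0.2604, -0.8657, 0.4276), (0.6985, -0.4746, -0.5355), (0.6665, 0.1593, 0.7283))

source (pnp_recover): camera pose = R=[0.8306 0.5359 -0.1515; -0.5563 0.8109 -0.1816; 0.0255 0.2351 0.9716], t=(-0.2698, -0.1102, 5.3406)
after S1 (rot_of_se3): [0.8306 0.5359 -0.1515; -0.5563 0.8109 -0.1816; 0.0255 0.2351 0.9716]
after S2 (compose_so3): [-0.4669 0.8834 -0.0404; -0.7916 -0.3971 0.4645; 0.3942 0.2488 0.8847]
after S3 (compose_so3): [-0.2500 0.7897 0.5602; 0.2763 -0.4963 0.8230; 0.9280 0.3606 -0.0941]
after S4 (compose_so3): [-0.2604 -0.8657 0.4276; 0.6985 -0.4746 -0.5355; 0.6665 0.1593 0.7283]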